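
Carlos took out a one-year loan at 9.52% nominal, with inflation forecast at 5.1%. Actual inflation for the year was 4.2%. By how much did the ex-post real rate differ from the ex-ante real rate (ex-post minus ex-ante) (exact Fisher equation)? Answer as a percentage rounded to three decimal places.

Ex-ante: (1 + 0.0952)/(1 + 0.0510) − 1 = 4.2055%
Ex-post: (1 + 0.0952)/(1 + 0.0420) − 1 = 5.1056%
Difference (ex-post − ex-ante) = 0.9000% → 0.900%.

0.900%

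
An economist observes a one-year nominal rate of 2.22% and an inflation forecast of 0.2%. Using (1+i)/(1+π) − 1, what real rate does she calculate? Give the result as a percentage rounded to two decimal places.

2.02%

1 + r = 1.02220 / 1.00200 = 1.020160
r = 1.020160 − 1 = 2.0160%, i.e. 2.02%.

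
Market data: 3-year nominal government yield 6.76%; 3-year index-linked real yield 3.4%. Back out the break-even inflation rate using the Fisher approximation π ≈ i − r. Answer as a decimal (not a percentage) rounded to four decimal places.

π ≈ i − r = 6.76% − 3.4% → 0.0336.

0.0336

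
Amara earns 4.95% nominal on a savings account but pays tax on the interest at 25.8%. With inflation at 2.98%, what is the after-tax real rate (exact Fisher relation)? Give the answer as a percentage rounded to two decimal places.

0.67%

After-tax nominal return = 4.95% × (1 − 0.258) = 3.6729%.
1 + r = 1.036729 / 1.02980 = 1.006728
After-tax real rate = 1.006728 − 1 → 0.67%.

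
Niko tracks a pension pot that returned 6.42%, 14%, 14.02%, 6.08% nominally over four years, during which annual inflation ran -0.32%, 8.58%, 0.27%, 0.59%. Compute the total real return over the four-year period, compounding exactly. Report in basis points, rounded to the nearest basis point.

Compound the nominal returns: 1.0642 × 1.1400 × 1.1402 × 1.0608 = 1.467380.
Compound inflation: 0.9968 × 1.0858 × 1.0027 × 1.0059 = 1.091651.
Deflate: 1.467380 / 1.091651 = 1.344185.
Total real return = 1.344185 − 1 → 3442 basis points.

3442 basis points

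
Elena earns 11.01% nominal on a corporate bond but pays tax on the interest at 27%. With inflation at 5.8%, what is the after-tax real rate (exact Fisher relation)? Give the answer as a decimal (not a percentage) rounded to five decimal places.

After-tax nominal return = 11.01% × (1 − 0.27) = 8.0373%.
1 + r = 1.080373 / 1.05800 = 1.021147
After-tax real rate = 1.021147 − 1 → 0.02115.

0.02115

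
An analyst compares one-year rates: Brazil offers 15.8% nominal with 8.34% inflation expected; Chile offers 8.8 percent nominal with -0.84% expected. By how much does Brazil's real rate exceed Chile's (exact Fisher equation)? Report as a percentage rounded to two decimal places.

Brazil: (1 + 0.1580)/(1 + 0.0834) − 1 = 6.8857%
Chile: (1 + 0.0880)/(1 − 0.0084) − 1 = 9.7217%
Differential = 6.8857% − 9.7217% = -2.8359% → -2.84%.

-2.84%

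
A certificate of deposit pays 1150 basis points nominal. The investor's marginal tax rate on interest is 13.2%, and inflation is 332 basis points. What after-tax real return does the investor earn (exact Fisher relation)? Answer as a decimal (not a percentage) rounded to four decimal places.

After-tax nominal return = 11.5% × (1 − 0.132) = 9.9820%.
1 + r = 1.09982 / 1.03320 = 1.064479
After-tax real rate = 1.064479 − 1 → 0.0645.

0.0645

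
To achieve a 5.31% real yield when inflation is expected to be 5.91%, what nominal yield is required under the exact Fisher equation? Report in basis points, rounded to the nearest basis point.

(1 + i) = (1 + r)(1 + π) = 1.05310 × 1.05910 = 1.11533821
i = 1.11533821 − 1, so the required nominal rate is 1153 basis points.

1153 basis points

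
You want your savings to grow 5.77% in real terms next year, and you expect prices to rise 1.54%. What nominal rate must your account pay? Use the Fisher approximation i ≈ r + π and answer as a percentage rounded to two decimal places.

7.31%

i ≈ r + π = 5.77% + 1.54% = 7.31%.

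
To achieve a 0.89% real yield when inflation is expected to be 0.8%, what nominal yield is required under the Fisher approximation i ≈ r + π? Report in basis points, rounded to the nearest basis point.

i ≈ r + π = 0.89% + 0.8% = 169 basis points.

169 basis points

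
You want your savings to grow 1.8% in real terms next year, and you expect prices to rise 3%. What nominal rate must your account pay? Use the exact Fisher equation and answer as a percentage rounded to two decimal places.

4.85%

(1 + i) = (1 + r)(1 + π) = 1.01800 × 1.03000 = 1.04854
i = 1.04854 − 1, so the required nominal rate is 4.85%.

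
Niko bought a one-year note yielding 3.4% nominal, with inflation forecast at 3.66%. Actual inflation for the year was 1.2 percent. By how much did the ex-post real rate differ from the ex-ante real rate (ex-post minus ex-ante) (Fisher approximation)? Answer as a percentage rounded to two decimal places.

2.46%

Ex-ante: 3.4% − 3.66% = -0.260%
Ex-post: 3.4% − 1.2% = 2.200%
Difference (ex-post − ex-ante) = 2.4600% → 2.46%.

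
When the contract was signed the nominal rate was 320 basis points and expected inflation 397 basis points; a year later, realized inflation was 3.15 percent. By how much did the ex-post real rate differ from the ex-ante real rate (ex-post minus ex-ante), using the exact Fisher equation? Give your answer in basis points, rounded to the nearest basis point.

79 basis points

Ex-ante: (1 + 0.0320)/(1 + 0.0397) − 1 = -0.7406%
Ex-post: (1 + 0.0320)/(1 + 0.0315) − 1 = 0.0485%
Difference (ex-post − ex-ante) = 0.7891% → 79 basis points.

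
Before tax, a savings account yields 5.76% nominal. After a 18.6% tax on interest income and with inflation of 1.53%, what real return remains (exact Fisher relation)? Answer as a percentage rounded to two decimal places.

3.11%

After-tax nominal return = 5.76% × (1 − 0.186) = 4.68864%.
1 + r = 1.0468864 / 1.01530 = 1.031110
After-tax real rate = 1.031110 − 1 → 3.11%.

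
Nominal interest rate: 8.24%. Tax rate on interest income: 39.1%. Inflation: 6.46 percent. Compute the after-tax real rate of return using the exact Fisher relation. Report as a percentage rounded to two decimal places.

-1.35%

After-tax nominal return = 8.24% × (1 − 0.391) = 5.01816%.
1 + r = 1.0501816 / 1.06460 = 0.986457
After-tax real rate = 0.986457 − 1 → -1.35%.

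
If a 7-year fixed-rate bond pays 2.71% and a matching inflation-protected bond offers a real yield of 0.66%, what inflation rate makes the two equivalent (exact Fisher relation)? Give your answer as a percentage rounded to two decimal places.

2.04%

(1 + π) = (1 + i)/(1 + r) = 1.02710 / 1.00660 = 1.020366
Break-even inflation = 1.020366 − 1 → 2.04%.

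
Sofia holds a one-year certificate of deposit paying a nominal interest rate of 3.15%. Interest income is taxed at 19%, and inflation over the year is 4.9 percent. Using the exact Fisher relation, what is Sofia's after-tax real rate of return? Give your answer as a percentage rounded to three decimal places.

-2.239%

After-tax nominal return = 3.15% × (1 − 0.19) = 2.5515%.
1 + r = 1.025515 / 1.04900 = 0.977612
After-tax real rate = 0.977612 − 1 → -2.239%.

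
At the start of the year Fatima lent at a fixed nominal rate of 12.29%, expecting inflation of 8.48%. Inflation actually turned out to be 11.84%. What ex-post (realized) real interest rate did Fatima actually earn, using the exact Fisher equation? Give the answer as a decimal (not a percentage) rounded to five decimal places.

0.00402

Ex-post: (1 + 0.1229)/(1 + 0.1184) − 1 = 0.4024%
So the realized real rate is 0.00402.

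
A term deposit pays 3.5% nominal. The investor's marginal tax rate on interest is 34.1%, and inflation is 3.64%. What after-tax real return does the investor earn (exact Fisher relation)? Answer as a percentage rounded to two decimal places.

After-tax nominal return = 3.5% × (1 − 0.341) = 2.3065%.
1 + r = 1.023065 / 1.03640 = 0.987133
After-tax real rate = 0.987133 − 1 → -1.29%.

-1.29%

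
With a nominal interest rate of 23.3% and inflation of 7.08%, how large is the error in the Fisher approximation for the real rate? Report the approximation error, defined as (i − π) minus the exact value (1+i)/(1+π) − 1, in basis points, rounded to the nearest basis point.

107 basis points

Approximate: r ≈ 23.300% − 7.080% = 16.2200%
Exact: (1 + 0.2330)/(1 + 0.0708) − 1 = 15.1476%
Error = 16.2200% − 15.1476% = 1.0724% → 107 basis points.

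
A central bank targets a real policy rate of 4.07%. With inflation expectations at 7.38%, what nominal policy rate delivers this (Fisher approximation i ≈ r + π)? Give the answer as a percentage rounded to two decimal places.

i ≈ r + π = 4.07% + 7.38% = 11.45%.

11.45%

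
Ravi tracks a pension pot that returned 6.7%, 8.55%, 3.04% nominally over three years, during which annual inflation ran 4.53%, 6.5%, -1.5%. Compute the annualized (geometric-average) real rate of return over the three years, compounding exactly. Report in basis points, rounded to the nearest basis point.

286 basis points

Nominal growth factor = 1.0670 × 1.0855 × 1.0304 = 1.19343865
Price-level growth factor = 1.0453 × 1.0650 × 0.9850 = 1.09654583
Real growth factor = 1.19343865 / 1.09654583 = 1.08836185
Annualized real rate = 1.08836185^(1/3) − 1 = 2.8627% → 286 basis points.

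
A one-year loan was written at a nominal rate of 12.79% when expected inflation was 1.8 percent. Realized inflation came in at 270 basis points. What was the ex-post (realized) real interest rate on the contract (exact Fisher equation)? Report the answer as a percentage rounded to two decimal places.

9.82%

Ex-post: (1 + 0.1279)/(1 + 0.0270) − 1 = 9.8247%
So the realized real rate is 9.82%.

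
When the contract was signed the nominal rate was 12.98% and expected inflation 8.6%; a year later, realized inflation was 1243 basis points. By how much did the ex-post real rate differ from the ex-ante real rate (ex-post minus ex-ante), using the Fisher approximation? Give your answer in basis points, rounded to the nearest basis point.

Ex-ante: 12.98% − 8.6% = 4.380%
Ex-post: 12.98% − 12.43% = 0.550%
Difference (ex-post − ex-ante) = -3.8300% → -383 basis points.

-383 basis points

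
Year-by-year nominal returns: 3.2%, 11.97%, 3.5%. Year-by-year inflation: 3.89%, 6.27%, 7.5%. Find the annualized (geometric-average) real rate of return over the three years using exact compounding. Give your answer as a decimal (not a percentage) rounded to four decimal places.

Compound the nominal returns: 1.0320 × 1.1197 × 1.0350 = 1.19597396.
Compound inflation: 1.0389 × 1.0627 × 1.0750 = 1.18684196.
Deflate: 1.19597396 / 1.18684196 = 1.00769437.
Annualized real rate = 1.00769437^(1/3) − 1 = 0.2558% → 0.0026.

0.0026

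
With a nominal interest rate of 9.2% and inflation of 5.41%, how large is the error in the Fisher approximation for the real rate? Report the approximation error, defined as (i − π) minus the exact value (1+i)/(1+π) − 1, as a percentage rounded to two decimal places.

0.19%

Approximate: r ≈ 9.200% − 5.410% = 3.7900%
Exact: (1 + 0.0920)/(1 + 0.0541) − 1 = 3.5955%
Error = 3.7900% − 3.5955% = 0.1945% → 0.19%.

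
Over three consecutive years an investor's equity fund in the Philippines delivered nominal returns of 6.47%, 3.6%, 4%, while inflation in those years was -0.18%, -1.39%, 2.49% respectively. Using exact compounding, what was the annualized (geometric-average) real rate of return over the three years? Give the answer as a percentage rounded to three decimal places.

Nominal growth factor = 1.0647 × 1.0360 × 1.0400 = 1.14715037
Price-level growth factor = 0.9982 × 0.9861 × 1.0249 = 1.00883471
Real growth factor = 1.14715037 / 1.00883471 = 1.13710438
Annualized real rate = 1.13710438^(1/3) − 1 = 4.3759% → 4.376%.

4.376%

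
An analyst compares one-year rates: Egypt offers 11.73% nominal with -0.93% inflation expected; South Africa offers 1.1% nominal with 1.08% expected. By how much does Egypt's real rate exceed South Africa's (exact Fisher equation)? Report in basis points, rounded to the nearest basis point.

Egypt: (1 + 0.1173)/(1 − 0.0093) − 1 = 12.7788%
South Africa: (1 + 0.0110)/(1 + 0.0108) − 1 = 0.0198%
Differential = 12.7788% − 0.0198% = 12.7591% → 1276 basis points.

1276 basis points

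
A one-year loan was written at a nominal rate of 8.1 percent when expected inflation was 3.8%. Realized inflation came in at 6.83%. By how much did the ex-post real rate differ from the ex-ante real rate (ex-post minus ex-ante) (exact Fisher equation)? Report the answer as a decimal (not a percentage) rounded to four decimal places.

Ex-ante: (1 + 0.0810)/(1 + 0.0380) − 1 = 4.1426%
Ex-post: (1 + 0.0810)/(1 + 0.0683) − 1 = 1.1888%
Difference (ex-post − ex-ante) = -2.9538% → -0.0295.

-0.0295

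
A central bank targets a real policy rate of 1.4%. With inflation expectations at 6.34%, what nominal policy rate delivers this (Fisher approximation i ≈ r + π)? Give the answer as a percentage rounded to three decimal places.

7.740%

i ≈ r + π = 1.4% + 6.34% = 7.740%.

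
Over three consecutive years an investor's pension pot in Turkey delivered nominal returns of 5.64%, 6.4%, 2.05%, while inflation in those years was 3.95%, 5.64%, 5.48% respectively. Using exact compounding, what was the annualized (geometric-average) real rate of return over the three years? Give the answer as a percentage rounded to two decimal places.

-0.32%

Nominal growth factor = 1.0564 × 1.0640 × 1.0205 = 1.14705180
Price-level growth factor = 1.0395 × 1.0564 × 1.0548 = 1.15830520
Real growth factor = 1.14705180 / 1.15830520 = 0.99028459
Annualized real rate = 0.99028459^(1/3) − 1 = -0.3249% → -0.32%.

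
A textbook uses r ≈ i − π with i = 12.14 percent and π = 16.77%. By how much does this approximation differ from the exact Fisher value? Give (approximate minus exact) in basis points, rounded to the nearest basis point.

Approximate: r ≈ 12.140% − 16.770% = -4.6300%
Exact: (1 + 0.1214)/(1 + 0.1677) − 1 = -3.9651%
Error = -4.6300% − (-3.9651%) = -0.6649% → -66 basis points.

-66 basis points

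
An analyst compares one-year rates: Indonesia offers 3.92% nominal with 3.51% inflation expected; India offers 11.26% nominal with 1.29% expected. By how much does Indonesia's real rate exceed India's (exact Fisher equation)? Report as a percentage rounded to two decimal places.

Indonesia: (1 + 0.0392)/(1 + 0.0351) − 1 = 0.3961%
India: (1 + 0.1126)/(1 + 0.0129) − 1 = 9.8430%
Differential = 0.3961% − 9.8430% = -9.4469% → -9.45%.

-9.45%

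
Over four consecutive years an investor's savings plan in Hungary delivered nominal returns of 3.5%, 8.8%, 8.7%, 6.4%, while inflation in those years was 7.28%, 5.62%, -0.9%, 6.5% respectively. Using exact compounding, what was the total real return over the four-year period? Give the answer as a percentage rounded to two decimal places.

Nominal growth factor = 1.0350 × 1.0880 × 1.0870 × 1.0640 = 1.302388
Price-level growth factor = 1.0728 × 1.0562 × 0.9910 × 1.0650 = 1.195882
Real growth factor = 1.302388 / 1.195882 = 1.089061
Total real return = 1.089061 − 1 → 8.91%.

8.91%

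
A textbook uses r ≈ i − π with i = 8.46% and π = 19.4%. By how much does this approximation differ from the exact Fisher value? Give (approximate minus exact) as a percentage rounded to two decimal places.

-1.78%

Approximate: r ≈ 8.460% − 19.400% = -10.9400%
Exact: (1 + 0.0846)/(1 + 0.1940) − 1 = -9.1625%
Error = -10.9400% − (-9.1625%) = -1.7775% → -1.78%.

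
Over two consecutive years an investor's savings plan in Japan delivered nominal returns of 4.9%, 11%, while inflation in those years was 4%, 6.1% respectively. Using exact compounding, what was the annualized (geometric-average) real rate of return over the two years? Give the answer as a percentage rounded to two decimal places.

Nominal growth factor = 1.0490 × 1.1100 = 1.16439000
Price-level growth factor = 1.0400 × 1.0610 = 1.10344000
Real growth factor = 1.16439000 / 1.10344000 = 1.05523635
Annualized real rate = 1.05523635^(1/2) − 1 = 2.7247% → 2.72%.

2.72%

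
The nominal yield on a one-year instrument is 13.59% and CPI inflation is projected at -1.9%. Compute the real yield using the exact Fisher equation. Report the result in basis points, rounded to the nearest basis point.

By the Fisher identity, 1 + r = (1 + i)/(1 + π).
1 + r = 1.13590 / 0.98100 = 1.157900
r = 1.157900 − 1 = 15.7900%, i.e. 1579 basis points.

1579 basis points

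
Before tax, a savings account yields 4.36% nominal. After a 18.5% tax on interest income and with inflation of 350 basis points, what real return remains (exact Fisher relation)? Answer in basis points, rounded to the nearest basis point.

After-tax nominal return = 4.36% × (1 − 0.185) = 3.5534%.
1 + r = 1.035534 / 1.03500 = 1.000516
After-tax real rate = 1.000516 − 1 → 5 basis points.

5 basis points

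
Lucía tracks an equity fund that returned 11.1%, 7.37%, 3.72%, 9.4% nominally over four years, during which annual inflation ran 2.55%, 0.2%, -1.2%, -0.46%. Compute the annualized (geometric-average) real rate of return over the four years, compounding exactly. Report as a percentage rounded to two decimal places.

7.58%

Compound the nominal returns: 1.1110 × 1.0737 × 1.0372 × 1.0940 = 1.35355791.
Compound inflation: 1.0255 × 1.0020 × 0.9880 × 0.9954 = 1.01055037.
Deflate: 1.35355791 / 1.01055037 = 1.33942646.
Annualized real rate = 1.33942646^(1/4) − 1 = 7.5795% → 7.58%.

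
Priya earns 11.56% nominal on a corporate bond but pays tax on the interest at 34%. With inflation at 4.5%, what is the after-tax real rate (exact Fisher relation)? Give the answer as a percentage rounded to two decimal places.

2.99%

After-tax nominal return = 11.56% × (1 − 0.34) = 7.6296%.
1 + r = 1.076296 / 1.04500 = 1.029948
After-tax real rate = 1.029948 − 1 → 2.99%.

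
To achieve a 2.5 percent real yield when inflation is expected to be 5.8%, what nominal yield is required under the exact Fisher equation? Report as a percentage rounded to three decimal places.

8.445%

(1 + i) = (1 + r)(1 + π) = 1.02500 × 1.05800 = 1.08445
i = 1.08445 − 1, so the required nominal rate is 8.445%.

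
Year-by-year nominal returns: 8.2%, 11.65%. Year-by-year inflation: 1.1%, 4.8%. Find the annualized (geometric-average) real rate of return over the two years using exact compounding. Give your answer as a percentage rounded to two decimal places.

Compound the nominal returns: 1.0820 × 1.1165 = 1.20805300.
Compound inflation: 1.0110 × 1.0480 = 1.05952800.
Deflate: 1.20805300 / 1.05952800 = 1.14018034.
Annualized real rate = 1.14018034^(1/2) − 1 = 6.7792% → 6.78%.

6.78%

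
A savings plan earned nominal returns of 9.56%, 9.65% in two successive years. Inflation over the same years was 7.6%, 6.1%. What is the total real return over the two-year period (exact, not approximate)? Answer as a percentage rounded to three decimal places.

5.228%

Compound the nominal returns: 1.0956 × 1.0965 = 1.201325.
Compound inflation: 1.0760 × 1.0610 = 1.141636.
Deflate: 1.201325 / 1.141636 = 1.052284.
Total real return = 1.052284 − 1 → 5.228%.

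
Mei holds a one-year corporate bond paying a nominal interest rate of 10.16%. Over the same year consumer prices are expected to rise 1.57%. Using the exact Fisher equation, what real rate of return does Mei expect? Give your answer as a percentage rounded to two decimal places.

By the Fisher equation, 1 + r = (1 + i)/(1 + π).
1 + r = 1.10160 / 1.01570 = 1.084572
r = 1.084572 − 1 = 8.4572%, i.e. 8.46%.

8.46%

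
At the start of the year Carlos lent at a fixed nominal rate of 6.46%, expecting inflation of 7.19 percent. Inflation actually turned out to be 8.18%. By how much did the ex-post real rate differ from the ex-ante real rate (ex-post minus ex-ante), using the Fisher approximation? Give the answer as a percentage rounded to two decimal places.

-0.99%

Ex-ante: 6.46% − 7.19% = -0.730%
Ex-post: 6.46% − 8.18% = -1.720%
Difference (ex-post − ex-ante) = -0.9900% → -0.99%.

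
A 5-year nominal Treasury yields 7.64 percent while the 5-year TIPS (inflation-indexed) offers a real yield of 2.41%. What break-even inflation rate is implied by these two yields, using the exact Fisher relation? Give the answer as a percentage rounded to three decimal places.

5.107%

(1 + π) = (1 + i)/(1 + r) = 1.07640 / 1.02410 = 1.051069
Break-even inflation = 1.051069 − 1 → 5.107%.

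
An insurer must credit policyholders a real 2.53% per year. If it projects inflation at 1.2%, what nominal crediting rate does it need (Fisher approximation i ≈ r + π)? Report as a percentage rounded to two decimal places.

i ≈ r + π = 2.53% + 1.2% = 3.73%.

3.73%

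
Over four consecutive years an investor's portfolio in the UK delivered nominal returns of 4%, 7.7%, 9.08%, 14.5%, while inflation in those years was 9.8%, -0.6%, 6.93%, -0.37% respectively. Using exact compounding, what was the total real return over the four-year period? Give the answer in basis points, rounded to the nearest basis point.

2032 basis points

Compound the nominal returns: 1.0400 × 1.0770 × 1.0908 × 1.1450 = 1.398942.
Compound inflation: 1.0980 × 0.9940 × 1.0693 × 0.9963 = 1.162729.
Deflate: 1.398942 / 1.162729 = 1.203154.
Total real return = 1.203154 − 1 → 2032 basis points.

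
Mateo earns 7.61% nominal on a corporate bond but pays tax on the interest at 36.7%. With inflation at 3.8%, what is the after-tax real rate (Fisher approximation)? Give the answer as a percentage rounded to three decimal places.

1.017%

After-tax nominal return = 7.61% × (1 − 0.367) = 4.81713%.
r ≈ 4.81713% − 3.8% → 1.017%.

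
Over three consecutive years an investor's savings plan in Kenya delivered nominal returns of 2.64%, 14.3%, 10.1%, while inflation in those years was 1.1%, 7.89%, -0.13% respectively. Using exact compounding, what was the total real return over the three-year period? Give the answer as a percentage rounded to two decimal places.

18.57%

Nominal growth factor = 1.0264 × 1.1430 × 1.1010 = 1.291666
Price-level growth factor = 1.0110 × 1.0789 × 0.9987 = 1.089350
Real growth factor = 1.291666 / 1.089350 = 1.185722
Total real return = 1.185722 − 1 → 18.57%.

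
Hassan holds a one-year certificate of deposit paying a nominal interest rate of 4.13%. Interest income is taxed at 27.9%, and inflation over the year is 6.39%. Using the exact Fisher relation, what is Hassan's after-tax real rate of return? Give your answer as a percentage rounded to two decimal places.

After-tax nominal return = 4.13% × (1 − 0.279) = 2.97773%.
1 + r = 1.0297773 / 1.06390 = 0.967927
After-tax real rate = 0.967927 − 1 → -3.21%.

-3.21%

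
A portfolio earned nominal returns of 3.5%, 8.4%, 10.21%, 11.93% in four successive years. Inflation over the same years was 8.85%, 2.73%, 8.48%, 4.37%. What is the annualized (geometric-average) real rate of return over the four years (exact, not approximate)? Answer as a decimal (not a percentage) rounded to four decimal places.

Nominal growth factor = 1.0350 × 1.0840 × 1.1021 × 1.1193 = 1.38400334
Price-level growth factor = 1.0885 × 1.0273 × 1.0848 × 1.0437 = 1.26605065
Real growth factor = 1.38400334 / 1.26605065 = 1.09316585
Annualized real rate = 1.09316585^(1/4) − 1 = 2.2519% → 0.0225.

0.0225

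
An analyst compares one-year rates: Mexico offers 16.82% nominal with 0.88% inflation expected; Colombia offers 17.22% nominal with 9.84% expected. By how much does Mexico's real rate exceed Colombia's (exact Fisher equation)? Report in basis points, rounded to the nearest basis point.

908 basis points

Mexico: (1 + 0.1682)/(1 + 0.0088) − 1 = 15.8010%
Colombia: (1 + 0.1722)/(1 + 0.0984) − 1 = 6.7189%
Differential = 15.8010% − 6.7189% = 9.0821% → 908 basis points.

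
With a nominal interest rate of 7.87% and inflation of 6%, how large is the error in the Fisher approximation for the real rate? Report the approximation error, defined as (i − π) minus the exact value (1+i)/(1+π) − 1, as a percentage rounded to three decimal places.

0.106%

Approximate: r ≈ 7.870% − 6.000% = 1.8700%
Exact: (1 + 0.0787)/(1 + 0.0600) − 1 = 1.7642%
Error = 1.8700% − 1.7642% = 0.1058% → 0.106%.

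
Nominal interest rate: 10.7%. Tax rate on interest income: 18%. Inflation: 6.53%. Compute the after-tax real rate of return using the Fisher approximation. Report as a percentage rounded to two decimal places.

After-tax nominal return = 10.7% × (1 − 0.18) = 8.7740%.
r ≈ 8.7740% − 6.53% → 2.24%.

2.24%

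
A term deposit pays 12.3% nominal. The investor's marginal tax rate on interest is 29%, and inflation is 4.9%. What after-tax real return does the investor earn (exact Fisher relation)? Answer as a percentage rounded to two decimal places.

After-tax nominal return = 12.3% × (1 − 0.29) = 8.7330%.
1 + r = 1.08733 / 1.04900 = 1.036540
After-tax real rate = 1.036540 − 1 → 3.65%.

3.65%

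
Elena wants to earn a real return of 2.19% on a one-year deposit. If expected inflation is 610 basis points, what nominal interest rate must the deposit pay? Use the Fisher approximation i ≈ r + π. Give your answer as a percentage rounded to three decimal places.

8.290%

i ≈ r + π = 2.19% + 6.1% = 8.290%.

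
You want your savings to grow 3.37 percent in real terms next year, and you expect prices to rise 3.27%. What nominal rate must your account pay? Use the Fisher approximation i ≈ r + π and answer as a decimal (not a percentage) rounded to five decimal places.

i ≈ r + π = 3.37% + 3.27% = 0.06640.

0.06640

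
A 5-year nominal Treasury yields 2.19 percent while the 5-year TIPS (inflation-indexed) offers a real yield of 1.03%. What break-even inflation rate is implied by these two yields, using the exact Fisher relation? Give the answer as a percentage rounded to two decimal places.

1.15%

(1 + π) = (1 + i)/(1 + r) = 1.02190 / 1.01030 = 1.011482
Break-even inflation = 1.011482 − 1 → 1.15%.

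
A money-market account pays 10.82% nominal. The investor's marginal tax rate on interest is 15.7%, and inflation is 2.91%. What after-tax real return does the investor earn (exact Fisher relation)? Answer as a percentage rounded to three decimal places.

6.036%

After-tax nominal return = 10.82% × (1 − 0.157) = 9.12126%.
1 + r = 1.0912126 / 1.02910 = 1.060356
After-tax real rate = 1.060356 − 1 → 6.036%.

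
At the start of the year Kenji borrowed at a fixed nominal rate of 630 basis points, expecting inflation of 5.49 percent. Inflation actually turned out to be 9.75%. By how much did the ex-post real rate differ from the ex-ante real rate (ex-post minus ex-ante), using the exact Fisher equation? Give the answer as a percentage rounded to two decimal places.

Ex-ante: (1 + 0.0630)/(1 + 0.0549) − 1 = 0.7678%
Ex-post: (1 + 0.0630)/(1 + 0.0975) − 1 = -3.1435%
Difference (ex-post − ex-ante) = -3.9114% → -3.91%.

-3.91%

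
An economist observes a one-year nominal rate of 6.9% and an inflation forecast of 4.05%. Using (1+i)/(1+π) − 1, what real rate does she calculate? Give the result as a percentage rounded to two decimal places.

2.74%

1 + r = 1.06900 / 1.04050 = 1.027391
r = 1.027391 − 1 = 2.7391%, i.e. 2.74%.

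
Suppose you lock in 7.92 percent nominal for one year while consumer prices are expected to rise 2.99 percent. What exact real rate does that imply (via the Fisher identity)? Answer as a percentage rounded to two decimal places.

1 + r = 1.07920 / 1.02990 = 1.047869
r = 1.047869 − 1 = 4.7869%, i.e. 4.79%.

4.79%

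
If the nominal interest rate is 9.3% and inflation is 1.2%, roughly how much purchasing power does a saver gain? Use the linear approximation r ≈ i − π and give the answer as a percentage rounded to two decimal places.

8.10%

r ≈ i − π = 9.3% − 1.2% = 8.10%.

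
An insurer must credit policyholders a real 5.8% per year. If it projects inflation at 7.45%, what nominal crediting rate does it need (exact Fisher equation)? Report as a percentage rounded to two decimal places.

13.68%

(1 + i) = (1 + r)(1 + π) = 1.05800 × 1.07450 = 1.136821
i = 1.136821 − 1, so the required nominal rate is 13.68%.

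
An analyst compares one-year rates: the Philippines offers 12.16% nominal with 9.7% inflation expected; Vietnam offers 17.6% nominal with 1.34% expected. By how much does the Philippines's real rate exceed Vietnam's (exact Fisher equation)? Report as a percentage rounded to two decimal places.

-13.80%

The Philippines: (1 + 0.1216)/(1 + 0.0970) − 1 = 2.2425%
Vietnam: (1 + 0.1760)/(1 + 0.0134) − 1 = 16.0450%
Differential = 2.2425% − 16.0450% = -13.8025% → -13.80%.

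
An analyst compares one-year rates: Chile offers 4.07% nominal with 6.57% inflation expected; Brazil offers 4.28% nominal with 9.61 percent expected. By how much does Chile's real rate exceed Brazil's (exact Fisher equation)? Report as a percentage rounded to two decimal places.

2.52%

Chile: (1 + 0.0407)/(1 + 0.0657) − 1 = -2.3459%
Brazil: (1 + 0.0428)/(1 + 0.0961) − 1 = -4.8627%
Differential = -2.3459% − (-4.8627%) = 2.5168% → 2.52%.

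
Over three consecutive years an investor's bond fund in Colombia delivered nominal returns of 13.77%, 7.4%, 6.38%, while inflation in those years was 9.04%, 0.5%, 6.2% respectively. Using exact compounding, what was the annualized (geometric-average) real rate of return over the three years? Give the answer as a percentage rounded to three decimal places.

Compound the nominal returns: 1.1377 × 1.0740 × 1.0638 = 1.29984637.
Compound inflation: 1.0904 × 1.0050 × 1.0620 = 1.16379482.
Deflate: 1.29984637 / 1.16379482 = 1.11690338.
Annualized real rate = 1.11690338^(1/3) − 1 = 3.7541% → 3.754%.

3.754%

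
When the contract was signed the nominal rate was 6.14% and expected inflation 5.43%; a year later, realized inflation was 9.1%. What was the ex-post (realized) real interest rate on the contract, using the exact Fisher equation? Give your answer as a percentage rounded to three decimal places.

Ex-post: (1 + 0.0614)/(1 + 0.0910) − 1 = -2.7131%
So the realized real rate is -2.713%.

-2.713%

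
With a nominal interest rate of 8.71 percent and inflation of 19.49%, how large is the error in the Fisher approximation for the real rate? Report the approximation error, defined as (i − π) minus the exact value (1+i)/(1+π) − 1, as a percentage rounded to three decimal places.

-1.758%

Approximate: r ≈ 8.710% − 19.490% = -10.7800%
Exact: (1 + 0.0871)/(1 + 0.1949) − 1 = -9.0217%
Error = -10.7800% − (-9.0217%) = -1.7583% → -1.758%.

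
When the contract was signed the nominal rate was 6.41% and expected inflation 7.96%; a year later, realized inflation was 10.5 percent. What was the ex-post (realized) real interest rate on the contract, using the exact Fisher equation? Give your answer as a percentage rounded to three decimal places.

Ex-post: (1 + 0.0641)/(1 + 0.1050) − 1 = -3.7014%
So the realized real rate is -3.701%.

-3.701%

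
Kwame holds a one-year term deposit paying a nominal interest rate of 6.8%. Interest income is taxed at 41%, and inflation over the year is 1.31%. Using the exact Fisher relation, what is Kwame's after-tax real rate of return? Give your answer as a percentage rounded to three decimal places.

2.667%

After-tax nominal return = 6.8% × (1 − 0.41) = 4.0120%.
1 + r = 1.04012 / 1.01310 = 1.026671
After-tax real rate = 1.026671 − 1 → 2.667%.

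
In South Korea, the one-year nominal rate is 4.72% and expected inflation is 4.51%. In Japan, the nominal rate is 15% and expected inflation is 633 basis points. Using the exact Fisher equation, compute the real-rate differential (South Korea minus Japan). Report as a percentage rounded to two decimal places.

-7.95%

South Korea: (1 + 0.0472)/(1 + 0.0451) − 1 = 0.2009%
Japan: (1 + 0.1500)/(1 + 0.0633) − 1 = 8.1539%
Differential = 0.2009% − 8.1539% = -7.9529% → -7.95%.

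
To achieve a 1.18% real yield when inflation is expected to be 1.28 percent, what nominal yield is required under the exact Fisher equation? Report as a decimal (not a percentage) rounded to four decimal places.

(1 + i) = (1 + r)(1 + π) = 1.01180 × 1.01280 = 1.02475104
i = 1.02475104 − 1, so the required nominal rate is 0.0248.

0.0248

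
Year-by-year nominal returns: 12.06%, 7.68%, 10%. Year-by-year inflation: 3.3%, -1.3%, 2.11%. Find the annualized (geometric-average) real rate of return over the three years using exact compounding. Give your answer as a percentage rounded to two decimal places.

8.43%

Compound the nominal returns: 1.1206 × 1.0768 × 1.1000 = 1.32732829.
Compound inflation: 1.0330 × 0.9870 × 1.0211 = 1.04108395.
Deflate: 1.32732829 / 1.04108395 = 1.27494838.
Annualized real rate = 1.27494838^(1/3) − 1 = 8.4337% → 8.43%.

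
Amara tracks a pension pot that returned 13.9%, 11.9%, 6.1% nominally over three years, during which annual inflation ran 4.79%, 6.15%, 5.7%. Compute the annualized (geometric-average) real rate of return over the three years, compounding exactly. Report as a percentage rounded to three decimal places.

Compound the nominal returns: 1.1390 × 1.1190 × 1.0610 = 1.3522880010.
Compound inflation: 1.0479 × 1.0615 × 1.0570 = 1.1757495635.
Deflate: 1.3522880010 / 1.1757495635 = 1.1501496943.
Annualized real rate = 1.1501496943^(1/3) − 1 = 4.773501% → 4.774%.

4.774%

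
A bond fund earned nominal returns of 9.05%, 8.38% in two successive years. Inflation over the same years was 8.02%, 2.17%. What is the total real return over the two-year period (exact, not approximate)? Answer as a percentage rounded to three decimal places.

Nominal growth factor = 1.0905 × 1.0838 = 1.181884
Price-level growth factor = 1.0802 × 1.0217 = 1.103640
Real growth factor = 1.181884 / 1.103640 = 1.070896
Total real return = 1.070896 − 1 → 7.090%.

7.090%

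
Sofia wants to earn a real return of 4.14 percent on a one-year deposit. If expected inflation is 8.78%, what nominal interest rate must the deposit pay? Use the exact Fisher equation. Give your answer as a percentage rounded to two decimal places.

(1 + i) = (1 + r)(1 + π) = 1.04140 × 1.08780 = 1.13283492
i = 1.13283492 − 1, so the required nominal rate is 13.28%.

13.28%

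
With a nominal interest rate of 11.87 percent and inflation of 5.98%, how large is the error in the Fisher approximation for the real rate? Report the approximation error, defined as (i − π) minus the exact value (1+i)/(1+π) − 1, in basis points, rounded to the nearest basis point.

33 basis points

Approximate: r ≈ 11.870% − 5.980% = 5.8900%
Exact: (1 + 0.1187)/(1 + 0.0598) − 1 = 5.5577%
Error = 5.8900% − 5.5577% = 0.3323% → 33 basis points.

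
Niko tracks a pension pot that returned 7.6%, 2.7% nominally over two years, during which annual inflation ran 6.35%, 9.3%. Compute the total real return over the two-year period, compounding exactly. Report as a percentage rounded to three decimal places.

-4.934%

Compound the nominal returns: 1.0760 × 1.0270 = 1.105052.
Compound inflation: 1.0635 × 1.0930 = 1.162406.
Deflate: 1.105052 / 1.162406 = 0.950660.
Total real return = 0.950660 − 1 → -4.934%.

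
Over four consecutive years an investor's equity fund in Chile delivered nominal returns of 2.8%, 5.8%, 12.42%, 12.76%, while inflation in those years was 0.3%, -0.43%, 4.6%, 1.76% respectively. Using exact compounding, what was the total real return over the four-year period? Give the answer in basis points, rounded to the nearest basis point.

2970 basis points

Compound the nominal returns: 1.0280 × 1.0580 × 1.1242 × 1.1276 = 1.378724.
Compound inflation: 1.0030 × 0.9957 × 1.0460 × 1.0176 = 1.063012.
Deflate: 1.378724 / 1.063012 = 1.296998.
Total real return = 1.296998 − 1 → 2970 basis points.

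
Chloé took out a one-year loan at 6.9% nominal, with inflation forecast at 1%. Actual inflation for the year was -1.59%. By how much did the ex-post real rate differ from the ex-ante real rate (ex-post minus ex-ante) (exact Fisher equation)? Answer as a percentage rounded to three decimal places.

2.786%

Ex-ante: (1 + 0.0690)/(1 + 0.0100) − 1 = 5.8416%
Ex-post: (1 + 0.0690)/(1 − 0.0159) − 1 = 8.6272%
Difference (ex-post − ex-ante) = 2.7856% → 2.786%.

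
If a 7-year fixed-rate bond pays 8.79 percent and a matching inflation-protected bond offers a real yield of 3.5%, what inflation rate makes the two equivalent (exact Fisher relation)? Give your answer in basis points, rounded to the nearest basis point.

(1 + π) = (1 + i)/(1 + r) = 1.08790 / 1.03500 = 1.051111
Break-even inflation = 1.051111 − 1 → 511 basis points.

511 basis points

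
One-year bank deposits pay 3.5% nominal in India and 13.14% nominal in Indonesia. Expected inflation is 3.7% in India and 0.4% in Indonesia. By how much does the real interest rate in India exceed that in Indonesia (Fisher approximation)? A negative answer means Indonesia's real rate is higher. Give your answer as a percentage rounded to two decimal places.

India: 3.5% − 3.7% = -0.200%
Indonesia: 13.14% − 0.4% = 12.740%
Differential = -12.940% → -12.94%.

-12.94%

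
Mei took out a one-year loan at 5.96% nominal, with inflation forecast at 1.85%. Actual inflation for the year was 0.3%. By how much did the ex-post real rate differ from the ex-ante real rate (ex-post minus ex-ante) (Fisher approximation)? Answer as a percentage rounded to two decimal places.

1.55%

Ex-ante: 5.96% − 1.85% = 4.110%
Ex-post: 5.96% − 0.3% = 5.660%
Difference (ex-post − ex-ante) = 1.5500% → 1.55%.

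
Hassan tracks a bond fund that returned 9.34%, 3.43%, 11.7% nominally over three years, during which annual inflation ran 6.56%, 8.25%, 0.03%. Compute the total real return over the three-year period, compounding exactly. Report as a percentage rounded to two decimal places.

9.48%

Nominal growth factor = 1.0934 × 1.0343 × 1.1170 = 1.263219
Price-level growth factor = 1.0656 × 1.0825 × 1.0003 = 1.153858
Real growth factor = 1.263219 / 1.153858 = 1.094779
Total real return = 1.094779 − 1 → 9.48%.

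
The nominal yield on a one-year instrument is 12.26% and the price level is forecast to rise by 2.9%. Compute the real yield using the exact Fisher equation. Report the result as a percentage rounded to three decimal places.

9.096%

By the Fisher equation, 1 + r = (1 + i)/(1 + π).
1 + r = 1.12260 / 1.02900 = 1.090962
r = 1.090962 − 1 = 9.0962%, i.e. 9.096%.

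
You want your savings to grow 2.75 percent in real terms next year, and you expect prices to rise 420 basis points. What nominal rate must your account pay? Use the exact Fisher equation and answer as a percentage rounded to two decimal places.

7.07%

(1 + i) = (1 + r)(1 + π) = 1.02750 × 1.04200 = 1.070655
i = 1.070655 − 1, so the required nominal rate is 7.07%.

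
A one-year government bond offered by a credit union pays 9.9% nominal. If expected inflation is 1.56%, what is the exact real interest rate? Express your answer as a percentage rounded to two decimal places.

By the Fisher equation, 1 + r = (1 + i)/(1 + π).
1 + r = 1.09900 / 1.01560 = 1.082119
r = 1.082119 − 1 = 8.2119%, i.e. 8.21%.

8.21%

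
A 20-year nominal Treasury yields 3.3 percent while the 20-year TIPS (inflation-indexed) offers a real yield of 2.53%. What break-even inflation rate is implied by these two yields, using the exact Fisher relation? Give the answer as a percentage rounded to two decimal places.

0.75%

(1 + π) = (1 + i)/(1 + r) = 1.03300 / 1.02530 = 1.007510
Break-even inflation = 1.007510 − 1 → 0.75%.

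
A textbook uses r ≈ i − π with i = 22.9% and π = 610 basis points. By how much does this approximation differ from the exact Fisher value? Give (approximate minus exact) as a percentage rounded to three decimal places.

0.966%

Approximate: r ≈ 22.900% − 6.100% = 16.8000%
Exact: (1 + 0.2290)/(1 + 0.0610) − 1 = 15.8341%
Error = 16.8000% − 15.8341% = 0.9659% → 0.966%.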